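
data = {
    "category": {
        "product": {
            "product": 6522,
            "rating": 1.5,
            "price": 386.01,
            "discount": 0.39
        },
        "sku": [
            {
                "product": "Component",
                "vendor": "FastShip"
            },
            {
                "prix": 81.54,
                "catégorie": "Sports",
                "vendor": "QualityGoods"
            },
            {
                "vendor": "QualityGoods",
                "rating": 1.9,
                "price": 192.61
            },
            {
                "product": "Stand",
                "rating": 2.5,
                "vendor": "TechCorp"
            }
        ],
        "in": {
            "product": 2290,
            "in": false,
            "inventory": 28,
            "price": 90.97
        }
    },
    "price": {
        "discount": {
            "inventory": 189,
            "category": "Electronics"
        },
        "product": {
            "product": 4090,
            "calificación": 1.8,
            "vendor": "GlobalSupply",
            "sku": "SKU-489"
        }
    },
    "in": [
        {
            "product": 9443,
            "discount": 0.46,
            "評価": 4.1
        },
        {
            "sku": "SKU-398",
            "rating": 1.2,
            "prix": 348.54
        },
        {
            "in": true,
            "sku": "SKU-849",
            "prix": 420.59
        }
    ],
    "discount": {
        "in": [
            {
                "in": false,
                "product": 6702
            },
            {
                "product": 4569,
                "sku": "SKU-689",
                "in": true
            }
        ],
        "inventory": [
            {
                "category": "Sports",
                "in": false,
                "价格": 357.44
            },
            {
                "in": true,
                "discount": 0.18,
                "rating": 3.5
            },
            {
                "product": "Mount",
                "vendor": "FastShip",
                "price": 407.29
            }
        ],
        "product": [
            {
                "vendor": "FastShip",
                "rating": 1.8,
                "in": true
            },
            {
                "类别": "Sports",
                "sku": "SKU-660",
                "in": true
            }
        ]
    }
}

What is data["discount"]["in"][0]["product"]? 6702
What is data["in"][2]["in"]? True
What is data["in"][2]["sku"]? "SKU-849"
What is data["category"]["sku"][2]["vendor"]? "QualityGoods"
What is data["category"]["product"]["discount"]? 0.39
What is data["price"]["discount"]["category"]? "Electronics"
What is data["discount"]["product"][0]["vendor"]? "FastShip"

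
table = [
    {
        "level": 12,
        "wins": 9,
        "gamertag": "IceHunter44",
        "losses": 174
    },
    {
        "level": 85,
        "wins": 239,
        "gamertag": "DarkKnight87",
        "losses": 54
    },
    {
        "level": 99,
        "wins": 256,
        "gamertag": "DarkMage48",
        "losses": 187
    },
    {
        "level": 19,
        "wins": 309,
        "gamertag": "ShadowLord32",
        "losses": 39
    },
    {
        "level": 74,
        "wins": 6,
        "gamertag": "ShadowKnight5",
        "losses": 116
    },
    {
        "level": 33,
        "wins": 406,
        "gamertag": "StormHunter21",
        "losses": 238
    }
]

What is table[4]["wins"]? 6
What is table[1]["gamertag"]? "DarkKnight87"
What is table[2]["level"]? 99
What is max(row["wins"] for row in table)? 406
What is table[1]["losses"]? 54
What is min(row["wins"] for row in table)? 6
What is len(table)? 6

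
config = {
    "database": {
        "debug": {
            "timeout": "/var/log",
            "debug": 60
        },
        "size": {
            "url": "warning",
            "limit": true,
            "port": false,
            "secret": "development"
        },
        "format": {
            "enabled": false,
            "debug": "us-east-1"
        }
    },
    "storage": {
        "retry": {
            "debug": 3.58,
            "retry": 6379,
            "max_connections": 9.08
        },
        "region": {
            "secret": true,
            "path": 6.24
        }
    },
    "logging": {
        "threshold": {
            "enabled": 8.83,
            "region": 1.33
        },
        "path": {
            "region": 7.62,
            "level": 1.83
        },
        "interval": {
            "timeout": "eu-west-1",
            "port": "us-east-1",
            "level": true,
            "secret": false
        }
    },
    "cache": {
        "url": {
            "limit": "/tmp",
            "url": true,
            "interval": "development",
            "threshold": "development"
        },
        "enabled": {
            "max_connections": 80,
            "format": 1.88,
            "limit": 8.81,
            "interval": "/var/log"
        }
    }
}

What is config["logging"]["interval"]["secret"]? False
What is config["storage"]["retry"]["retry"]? 6379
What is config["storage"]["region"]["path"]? 6.24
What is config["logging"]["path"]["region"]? 7.62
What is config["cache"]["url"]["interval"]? "development"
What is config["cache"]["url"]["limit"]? "/tmp"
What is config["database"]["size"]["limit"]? True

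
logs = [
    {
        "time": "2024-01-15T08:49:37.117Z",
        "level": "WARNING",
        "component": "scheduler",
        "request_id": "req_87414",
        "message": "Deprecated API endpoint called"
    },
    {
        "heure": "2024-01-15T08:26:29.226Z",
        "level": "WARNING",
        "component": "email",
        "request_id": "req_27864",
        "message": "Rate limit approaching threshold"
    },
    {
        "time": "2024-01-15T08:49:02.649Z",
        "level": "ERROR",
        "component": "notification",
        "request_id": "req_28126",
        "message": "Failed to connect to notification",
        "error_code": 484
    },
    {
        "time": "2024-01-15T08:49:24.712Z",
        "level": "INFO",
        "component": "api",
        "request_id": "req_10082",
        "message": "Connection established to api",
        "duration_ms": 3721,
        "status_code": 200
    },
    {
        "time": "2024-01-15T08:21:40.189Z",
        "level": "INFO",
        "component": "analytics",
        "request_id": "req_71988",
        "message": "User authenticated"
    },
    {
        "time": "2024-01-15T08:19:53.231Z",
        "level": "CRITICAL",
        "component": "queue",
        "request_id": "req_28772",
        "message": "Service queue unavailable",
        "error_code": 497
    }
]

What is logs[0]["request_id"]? "req_87414"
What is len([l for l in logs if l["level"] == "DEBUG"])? 0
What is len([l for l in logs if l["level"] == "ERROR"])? 1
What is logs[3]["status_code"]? 200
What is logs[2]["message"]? "Failed to connect to notification"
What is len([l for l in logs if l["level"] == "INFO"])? 2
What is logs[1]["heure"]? "2024-01-15T08:26:29.226Z"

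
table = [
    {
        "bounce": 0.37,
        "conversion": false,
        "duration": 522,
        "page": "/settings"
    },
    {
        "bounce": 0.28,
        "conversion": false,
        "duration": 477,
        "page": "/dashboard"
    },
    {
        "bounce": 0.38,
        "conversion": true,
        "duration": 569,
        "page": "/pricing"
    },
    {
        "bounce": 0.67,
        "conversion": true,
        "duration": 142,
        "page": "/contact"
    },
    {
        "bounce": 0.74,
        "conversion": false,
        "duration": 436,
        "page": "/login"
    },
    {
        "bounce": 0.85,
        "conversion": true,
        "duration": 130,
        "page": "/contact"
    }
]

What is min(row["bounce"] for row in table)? 0.28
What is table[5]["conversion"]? True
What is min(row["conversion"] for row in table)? False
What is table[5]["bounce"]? 0.85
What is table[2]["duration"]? 569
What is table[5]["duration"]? 130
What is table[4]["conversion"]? False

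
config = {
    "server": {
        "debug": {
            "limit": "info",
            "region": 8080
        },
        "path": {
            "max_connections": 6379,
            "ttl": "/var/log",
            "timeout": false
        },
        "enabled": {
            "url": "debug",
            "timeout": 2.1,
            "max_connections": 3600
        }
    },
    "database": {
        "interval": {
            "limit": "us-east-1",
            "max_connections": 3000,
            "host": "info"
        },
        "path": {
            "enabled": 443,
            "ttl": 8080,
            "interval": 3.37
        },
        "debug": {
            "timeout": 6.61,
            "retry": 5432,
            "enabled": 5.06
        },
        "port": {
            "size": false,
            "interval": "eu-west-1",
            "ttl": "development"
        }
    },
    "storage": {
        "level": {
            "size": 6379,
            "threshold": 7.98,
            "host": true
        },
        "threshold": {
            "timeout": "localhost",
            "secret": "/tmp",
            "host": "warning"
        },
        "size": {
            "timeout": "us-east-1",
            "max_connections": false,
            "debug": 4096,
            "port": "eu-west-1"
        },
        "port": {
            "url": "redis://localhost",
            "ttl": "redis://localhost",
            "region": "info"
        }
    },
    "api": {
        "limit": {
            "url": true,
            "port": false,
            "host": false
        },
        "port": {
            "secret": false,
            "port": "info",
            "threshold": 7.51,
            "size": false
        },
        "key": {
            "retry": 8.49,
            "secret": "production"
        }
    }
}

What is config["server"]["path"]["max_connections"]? 6379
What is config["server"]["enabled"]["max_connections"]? 3600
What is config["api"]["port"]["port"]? "info"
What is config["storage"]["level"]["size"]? 6379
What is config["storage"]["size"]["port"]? "eu-west-1"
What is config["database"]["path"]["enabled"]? 443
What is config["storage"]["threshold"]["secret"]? "/tmp"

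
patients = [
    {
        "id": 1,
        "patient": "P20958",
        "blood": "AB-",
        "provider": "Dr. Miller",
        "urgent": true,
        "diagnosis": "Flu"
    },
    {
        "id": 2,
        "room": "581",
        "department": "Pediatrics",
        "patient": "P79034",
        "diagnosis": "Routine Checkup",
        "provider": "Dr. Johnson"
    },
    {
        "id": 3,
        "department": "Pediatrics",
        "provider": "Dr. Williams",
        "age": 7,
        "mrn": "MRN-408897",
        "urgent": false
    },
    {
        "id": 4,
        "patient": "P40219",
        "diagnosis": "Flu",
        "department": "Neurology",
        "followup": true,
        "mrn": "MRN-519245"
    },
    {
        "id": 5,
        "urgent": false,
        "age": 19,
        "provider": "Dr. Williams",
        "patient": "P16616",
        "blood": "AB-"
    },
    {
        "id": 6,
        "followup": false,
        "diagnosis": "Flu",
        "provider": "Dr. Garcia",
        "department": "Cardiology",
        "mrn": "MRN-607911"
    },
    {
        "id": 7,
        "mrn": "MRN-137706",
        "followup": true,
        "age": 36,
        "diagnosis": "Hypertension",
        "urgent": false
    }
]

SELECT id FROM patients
[1, 2, 3, 4, 5, 6, 7]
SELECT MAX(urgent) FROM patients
True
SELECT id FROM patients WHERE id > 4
[5, 6, 7]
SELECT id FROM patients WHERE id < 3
[1, 2]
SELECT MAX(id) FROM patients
7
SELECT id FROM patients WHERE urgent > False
[1]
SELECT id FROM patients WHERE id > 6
[7]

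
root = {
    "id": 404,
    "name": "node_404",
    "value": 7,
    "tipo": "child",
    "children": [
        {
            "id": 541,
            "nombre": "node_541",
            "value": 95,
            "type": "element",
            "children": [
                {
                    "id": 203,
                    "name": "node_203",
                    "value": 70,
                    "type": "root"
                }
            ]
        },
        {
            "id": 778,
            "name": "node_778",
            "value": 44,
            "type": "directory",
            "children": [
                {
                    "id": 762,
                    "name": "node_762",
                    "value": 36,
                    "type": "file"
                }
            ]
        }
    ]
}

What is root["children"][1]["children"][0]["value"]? 36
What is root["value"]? 7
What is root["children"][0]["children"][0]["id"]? 203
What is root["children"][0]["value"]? 95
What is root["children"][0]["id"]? 541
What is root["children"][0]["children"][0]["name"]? "node_203"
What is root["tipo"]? "child"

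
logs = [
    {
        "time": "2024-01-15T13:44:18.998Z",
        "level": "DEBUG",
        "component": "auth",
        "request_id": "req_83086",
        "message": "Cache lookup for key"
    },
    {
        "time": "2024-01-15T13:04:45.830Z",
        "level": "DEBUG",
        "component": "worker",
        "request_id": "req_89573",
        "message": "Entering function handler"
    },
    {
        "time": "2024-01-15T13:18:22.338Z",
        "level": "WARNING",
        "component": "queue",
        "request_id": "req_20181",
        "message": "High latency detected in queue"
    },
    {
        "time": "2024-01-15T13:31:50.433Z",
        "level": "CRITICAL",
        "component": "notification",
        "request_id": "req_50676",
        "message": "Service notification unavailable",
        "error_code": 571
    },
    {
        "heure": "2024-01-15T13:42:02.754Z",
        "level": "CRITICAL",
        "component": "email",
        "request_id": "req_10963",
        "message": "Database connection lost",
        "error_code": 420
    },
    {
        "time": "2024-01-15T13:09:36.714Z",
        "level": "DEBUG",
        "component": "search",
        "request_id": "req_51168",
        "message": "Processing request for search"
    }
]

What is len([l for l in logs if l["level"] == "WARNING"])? 1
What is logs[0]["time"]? "2024-01-15T13:44:18.998Z"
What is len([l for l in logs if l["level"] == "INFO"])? 0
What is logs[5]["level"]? "DEBUG"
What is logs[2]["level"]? "WARNING"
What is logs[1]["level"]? "DEBUG"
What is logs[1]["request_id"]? "req_89573"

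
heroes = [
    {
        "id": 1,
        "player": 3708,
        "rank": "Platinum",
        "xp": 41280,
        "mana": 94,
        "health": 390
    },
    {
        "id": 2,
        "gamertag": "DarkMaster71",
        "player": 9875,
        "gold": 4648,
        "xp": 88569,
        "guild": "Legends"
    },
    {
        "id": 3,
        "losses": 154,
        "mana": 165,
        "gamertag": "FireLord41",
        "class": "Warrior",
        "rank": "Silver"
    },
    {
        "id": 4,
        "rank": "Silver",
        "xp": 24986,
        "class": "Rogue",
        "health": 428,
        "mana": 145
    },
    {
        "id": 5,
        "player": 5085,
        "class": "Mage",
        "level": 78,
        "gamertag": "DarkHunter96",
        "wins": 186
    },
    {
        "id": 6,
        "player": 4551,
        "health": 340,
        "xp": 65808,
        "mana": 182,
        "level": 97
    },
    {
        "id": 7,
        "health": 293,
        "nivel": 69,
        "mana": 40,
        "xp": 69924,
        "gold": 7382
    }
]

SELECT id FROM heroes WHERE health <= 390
[1, 6, 7]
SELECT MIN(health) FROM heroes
293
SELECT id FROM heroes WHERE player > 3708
[2, 5, 6]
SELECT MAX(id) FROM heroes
7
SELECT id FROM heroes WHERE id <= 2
[1, 2]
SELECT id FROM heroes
[1, 2, 3, 4, 5, 6, 7]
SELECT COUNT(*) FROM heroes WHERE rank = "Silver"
2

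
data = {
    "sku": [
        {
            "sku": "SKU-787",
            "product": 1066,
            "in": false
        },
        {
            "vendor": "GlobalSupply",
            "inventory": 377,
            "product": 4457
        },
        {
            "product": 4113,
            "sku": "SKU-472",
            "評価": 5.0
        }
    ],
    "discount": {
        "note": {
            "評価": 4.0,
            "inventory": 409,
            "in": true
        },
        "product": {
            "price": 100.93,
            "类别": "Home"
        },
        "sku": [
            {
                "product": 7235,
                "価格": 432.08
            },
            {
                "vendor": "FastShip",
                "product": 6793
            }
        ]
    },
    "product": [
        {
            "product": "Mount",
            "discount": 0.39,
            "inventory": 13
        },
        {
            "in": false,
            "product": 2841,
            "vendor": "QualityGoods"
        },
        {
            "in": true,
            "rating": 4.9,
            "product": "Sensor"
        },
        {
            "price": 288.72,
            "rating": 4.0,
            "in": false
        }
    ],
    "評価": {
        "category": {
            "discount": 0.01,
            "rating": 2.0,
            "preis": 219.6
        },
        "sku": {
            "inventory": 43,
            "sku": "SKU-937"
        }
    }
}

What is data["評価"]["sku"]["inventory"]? 43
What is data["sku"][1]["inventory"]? 377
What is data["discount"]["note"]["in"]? True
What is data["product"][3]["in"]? False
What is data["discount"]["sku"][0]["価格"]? 432.08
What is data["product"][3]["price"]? 288.72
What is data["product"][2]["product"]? "Sensor"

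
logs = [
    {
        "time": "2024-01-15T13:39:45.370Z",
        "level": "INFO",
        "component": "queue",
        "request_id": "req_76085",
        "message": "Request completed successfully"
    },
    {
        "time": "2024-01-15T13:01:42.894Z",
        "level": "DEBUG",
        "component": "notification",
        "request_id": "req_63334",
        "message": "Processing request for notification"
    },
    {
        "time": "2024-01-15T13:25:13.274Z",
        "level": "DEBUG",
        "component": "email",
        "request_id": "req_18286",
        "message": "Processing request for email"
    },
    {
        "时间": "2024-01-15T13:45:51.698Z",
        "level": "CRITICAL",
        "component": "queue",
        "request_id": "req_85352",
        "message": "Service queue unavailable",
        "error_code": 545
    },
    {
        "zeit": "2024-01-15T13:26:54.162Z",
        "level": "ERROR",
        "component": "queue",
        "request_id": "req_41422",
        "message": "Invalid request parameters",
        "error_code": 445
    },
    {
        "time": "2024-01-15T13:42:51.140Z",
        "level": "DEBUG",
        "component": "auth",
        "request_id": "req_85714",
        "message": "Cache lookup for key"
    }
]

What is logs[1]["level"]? "DEBUG"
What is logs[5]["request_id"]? "req_85714"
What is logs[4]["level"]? "ERROR"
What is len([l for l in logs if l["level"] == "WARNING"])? 0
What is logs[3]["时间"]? "2024-01-15T13:45:51.698Z"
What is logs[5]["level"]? "DEBUG"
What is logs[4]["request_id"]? "req_41422"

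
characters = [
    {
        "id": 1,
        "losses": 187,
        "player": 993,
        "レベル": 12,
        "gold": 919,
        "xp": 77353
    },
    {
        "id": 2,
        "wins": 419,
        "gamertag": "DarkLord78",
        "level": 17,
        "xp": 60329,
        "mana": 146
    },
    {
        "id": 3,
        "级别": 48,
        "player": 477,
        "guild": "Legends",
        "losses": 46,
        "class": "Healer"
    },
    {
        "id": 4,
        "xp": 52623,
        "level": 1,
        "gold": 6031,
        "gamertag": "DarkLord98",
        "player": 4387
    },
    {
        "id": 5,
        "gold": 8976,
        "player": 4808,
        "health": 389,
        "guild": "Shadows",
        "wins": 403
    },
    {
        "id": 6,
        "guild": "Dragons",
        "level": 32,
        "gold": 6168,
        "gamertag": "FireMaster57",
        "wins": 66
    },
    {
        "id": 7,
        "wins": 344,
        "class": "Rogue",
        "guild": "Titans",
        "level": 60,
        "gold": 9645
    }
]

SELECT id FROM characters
[1, 2, 3, 4, 5, 6, 7]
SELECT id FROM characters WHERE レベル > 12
[]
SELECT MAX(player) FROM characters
4808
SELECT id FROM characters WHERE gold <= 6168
[1, 4, 6]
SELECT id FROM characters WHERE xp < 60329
[4]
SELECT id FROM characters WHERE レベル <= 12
[1]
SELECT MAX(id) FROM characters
7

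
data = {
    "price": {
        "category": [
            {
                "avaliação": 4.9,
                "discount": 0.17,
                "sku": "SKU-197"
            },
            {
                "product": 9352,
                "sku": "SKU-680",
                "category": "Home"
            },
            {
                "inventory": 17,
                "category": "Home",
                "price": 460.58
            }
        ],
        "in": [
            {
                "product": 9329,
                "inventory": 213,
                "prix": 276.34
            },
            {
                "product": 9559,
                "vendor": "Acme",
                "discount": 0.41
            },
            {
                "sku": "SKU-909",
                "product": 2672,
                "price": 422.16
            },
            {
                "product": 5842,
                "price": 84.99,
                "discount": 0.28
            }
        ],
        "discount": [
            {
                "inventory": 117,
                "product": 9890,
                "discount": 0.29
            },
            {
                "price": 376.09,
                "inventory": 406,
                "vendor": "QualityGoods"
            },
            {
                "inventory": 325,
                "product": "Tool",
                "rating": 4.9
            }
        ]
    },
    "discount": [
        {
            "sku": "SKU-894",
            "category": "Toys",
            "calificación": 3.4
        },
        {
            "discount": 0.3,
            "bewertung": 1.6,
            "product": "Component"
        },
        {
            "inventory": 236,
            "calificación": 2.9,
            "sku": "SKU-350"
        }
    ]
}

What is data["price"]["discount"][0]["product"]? 9890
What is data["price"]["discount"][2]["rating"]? 4.9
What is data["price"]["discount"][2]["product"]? "Tool"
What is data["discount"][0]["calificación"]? 3.4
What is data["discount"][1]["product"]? "Component"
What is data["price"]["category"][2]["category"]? "Home"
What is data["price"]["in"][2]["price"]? 422.16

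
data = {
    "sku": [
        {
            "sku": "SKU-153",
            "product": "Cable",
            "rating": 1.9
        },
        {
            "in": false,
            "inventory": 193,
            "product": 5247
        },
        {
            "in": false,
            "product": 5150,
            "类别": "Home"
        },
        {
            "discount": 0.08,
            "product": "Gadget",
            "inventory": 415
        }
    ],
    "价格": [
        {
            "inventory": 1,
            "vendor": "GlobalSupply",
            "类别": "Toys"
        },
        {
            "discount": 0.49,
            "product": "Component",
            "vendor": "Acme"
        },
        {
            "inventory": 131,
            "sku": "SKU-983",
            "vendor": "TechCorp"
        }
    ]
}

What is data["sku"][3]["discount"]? 0.08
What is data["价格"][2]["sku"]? "SKU-983"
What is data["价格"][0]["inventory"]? 1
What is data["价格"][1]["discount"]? 0.49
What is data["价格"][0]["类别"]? "Toys"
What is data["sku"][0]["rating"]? 1.9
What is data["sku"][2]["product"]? 5150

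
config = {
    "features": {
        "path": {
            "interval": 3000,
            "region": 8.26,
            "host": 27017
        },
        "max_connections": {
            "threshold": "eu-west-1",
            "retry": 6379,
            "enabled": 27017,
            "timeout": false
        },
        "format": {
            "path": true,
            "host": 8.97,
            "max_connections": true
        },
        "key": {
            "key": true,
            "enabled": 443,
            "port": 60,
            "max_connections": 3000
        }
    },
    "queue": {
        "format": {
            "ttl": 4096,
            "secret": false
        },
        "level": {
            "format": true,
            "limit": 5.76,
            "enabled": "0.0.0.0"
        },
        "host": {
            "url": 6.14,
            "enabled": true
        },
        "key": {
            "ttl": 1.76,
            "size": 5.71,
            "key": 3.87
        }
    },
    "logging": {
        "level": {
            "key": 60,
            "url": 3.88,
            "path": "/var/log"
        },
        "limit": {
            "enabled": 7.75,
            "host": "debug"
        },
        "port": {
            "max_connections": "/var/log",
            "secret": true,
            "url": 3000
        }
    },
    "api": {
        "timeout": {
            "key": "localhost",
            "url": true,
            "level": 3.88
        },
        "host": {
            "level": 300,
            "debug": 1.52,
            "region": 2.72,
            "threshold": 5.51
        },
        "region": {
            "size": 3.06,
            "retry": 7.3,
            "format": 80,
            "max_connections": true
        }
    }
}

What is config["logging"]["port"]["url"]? 3000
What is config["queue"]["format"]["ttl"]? 4096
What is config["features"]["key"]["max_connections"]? 3000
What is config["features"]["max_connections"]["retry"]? 6379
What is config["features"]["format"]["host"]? 8.97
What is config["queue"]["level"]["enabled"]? "0.0.0.0"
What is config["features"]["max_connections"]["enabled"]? 27017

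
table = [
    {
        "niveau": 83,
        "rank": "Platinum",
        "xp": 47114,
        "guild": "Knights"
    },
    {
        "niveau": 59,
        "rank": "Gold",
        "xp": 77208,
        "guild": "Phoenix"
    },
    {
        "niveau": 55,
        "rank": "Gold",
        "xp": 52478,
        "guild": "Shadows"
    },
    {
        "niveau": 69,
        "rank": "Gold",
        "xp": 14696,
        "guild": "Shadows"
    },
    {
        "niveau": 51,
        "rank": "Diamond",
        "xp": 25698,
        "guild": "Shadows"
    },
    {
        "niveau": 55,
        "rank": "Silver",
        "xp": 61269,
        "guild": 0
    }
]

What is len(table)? 6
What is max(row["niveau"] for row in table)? 83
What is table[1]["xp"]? 77208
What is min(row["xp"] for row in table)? 14696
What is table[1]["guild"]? "Phoenix"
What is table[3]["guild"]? "Shadows"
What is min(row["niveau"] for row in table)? 51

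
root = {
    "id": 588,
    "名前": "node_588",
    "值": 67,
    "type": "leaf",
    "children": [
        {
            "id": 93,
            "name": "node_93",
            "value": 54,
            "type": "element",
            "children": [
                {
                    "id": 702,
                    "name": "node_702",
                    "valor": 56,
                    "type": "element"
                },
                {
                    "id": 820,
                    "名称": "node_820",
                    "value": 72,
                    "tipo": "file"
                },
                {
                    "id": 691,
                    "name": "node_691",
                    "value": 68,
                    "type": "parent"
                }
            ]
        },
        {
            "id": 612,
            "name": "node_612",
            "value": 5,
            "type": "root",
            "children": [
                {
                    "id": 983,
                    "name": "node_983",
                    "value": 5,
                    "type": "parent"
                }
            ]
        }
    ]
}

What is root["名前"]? "node_588"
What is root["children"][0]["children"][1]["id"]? 820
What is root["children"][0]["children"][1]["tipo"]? "file"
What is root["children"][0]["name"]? "node_93"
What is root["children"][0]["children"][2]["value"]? 68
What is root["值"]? 67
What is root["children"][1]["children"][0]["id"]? 983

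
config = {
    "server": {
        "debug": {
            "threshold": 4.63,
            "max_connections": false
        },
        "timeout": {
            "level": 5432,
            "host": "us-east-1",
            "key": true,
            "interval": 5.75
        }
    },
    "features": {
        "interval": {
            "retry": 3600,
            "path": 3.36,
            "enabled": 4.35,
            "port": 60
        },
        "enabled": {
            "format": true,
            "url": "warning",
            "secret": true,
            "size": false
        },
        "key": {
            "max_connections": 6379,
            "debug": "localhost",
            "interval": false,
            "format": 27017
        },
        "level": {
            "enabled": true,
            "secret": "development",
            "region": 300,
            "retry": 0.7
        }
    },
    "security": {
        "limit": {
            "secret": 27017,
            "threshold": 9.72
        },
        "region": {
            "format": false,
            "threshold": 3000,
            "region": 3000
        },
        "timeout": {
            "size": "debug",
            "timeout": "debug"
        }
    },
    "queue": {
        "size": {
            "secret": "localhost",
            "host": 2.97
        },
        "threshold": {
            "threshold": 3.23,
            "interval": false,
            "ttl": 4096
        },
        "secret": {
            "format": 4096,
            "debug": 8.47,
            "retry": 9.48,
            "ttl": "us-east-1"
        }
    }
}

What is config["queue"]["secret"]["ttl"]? "us-east-1"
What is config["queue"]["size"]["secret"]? "localhost"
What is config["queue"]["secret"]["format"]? 4096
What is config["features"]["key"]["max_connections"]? 6379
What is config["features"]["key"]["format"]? 27017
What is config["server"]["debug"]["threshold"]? 4.63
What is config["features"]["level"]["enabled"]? True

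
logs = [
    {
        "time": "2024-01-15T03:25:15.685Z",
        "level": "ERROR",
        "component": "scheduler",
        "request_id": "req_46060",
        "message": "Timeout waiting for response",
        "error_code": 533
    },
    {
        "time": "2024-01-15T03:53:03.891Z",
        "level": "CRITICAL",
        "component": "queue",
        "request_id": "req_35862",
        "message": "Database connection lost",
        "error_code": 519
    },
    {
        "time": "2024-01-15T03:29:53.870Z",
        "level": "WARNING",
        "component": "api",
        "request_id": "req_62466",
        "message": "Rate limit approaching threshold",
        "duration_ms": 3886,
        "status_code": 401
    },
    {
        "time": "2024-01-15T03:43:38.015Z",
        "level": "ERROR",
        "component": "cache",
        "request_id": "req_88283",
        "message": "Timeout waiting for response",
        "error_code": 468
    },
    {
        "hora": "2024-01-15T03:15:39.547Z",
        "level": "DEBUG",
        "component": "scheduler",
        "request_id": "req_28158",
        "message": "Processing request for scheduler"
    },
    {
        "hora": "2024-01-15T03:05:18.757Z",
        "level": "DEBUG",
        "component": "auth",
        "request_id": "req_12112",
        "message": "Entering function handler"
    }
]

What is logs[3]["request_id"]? "req_88283"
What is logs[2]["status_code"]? 401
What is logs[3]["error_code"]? 468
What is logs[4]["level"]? "DEBUG"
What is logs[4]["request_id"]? "req_28158"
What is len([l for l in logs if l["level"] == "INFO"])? 0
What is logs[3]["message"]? "Timeout waiting for response"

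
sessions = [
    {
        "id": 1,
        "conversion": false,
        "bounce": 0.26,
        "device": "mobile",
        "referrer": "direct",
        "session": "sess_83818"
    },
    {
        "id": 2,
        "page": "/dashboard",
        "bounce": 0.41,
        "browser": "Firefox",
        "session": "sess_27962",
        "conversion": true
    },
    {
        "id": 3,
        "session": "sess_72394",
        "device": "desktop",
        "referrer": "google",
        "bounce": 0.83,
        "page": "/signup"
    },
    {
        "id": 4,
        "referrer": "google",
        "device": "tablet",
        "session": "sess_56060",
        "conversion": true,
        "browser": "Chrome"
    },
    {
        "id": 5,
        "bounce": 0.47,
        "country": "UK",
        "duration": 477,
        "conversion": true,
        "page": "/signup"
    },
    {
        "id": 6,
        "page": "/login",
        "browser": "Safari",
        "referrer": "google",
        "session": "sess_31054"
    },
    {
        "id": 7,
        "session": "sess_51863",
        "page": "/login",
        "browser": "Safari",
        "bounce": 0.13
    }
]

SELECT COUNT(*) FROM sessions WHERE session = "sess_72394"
1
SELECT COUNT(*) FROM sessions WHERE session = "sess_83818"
1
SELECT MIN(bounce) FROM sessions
0.13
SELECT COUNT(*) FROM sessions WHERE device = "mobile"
1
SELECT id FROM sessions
[1, 2, 3, 4, 5, 6, 7]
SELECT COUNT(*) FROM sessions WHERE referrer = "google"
3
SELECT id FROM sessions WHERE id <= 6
[1, 2, 3, 4, 5, 6]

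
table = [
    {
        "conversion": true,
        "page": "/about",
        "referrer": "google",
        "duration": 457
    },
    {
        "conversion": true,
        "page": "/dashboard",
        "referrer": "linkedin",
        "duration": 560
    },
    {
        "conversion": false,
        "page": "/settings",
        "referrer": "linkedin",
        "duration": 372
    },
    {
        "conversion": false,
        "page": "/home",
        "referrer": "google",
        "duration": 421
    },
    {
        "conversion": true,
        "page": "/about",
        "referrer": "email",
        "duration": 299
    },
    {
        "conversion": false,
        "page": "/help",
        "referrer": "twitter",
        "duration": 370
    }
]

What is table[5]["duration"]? 370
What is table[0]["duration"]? 457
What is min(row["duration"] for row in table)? 299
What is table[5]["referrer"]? "twitter"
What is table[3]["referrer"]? "google"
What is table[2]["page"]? "/settings"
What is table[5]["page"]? "/help"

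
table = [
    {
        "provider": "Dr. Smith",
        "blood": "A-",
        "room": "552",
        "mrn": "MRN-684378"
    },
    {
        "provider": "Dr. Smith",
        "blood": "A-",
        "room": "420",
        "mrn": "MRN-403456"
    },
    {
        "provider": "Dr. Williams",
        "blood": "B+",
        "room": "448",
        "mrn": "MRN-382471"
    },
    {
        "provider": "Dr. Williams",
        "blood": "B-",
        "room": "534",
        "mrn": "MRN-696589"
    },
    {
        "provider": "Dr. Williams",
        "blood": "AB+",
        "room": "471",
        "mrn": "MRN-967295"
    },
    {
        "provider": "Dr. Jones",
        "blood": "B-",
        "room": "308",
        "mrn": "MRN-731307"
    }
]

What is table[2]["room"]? "448"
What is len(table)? 6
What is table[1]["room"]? "420"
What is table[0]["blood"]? "A-"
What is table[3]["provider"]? "Dr. Williams"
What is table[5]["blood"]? "B-"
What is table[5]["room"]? "308"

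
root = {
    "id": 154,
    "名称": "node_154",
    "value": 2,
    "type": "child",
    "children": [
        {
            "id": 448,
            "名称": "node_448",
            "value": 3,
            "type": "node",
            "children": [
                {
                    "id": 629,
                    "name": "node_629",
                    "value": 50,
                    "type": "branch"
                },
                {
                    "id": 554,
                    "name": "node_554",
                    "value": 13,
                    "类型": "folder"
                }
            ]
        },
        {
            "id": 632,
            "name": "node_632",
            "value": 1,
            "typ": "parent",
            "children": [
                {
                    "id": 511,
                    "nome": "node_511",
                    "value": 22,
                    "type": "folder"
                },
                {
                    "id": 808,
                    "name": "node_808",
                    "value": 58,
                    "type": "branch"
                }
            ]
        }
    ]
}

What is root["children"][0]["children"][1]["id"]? 554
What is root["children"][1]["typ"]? "parent"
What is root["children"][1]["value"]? 1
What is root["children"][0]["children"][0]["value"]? 50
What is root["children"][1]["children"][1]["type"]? "branch"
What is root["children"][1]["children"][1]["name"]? "node_808"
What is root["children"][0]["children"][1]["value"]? 13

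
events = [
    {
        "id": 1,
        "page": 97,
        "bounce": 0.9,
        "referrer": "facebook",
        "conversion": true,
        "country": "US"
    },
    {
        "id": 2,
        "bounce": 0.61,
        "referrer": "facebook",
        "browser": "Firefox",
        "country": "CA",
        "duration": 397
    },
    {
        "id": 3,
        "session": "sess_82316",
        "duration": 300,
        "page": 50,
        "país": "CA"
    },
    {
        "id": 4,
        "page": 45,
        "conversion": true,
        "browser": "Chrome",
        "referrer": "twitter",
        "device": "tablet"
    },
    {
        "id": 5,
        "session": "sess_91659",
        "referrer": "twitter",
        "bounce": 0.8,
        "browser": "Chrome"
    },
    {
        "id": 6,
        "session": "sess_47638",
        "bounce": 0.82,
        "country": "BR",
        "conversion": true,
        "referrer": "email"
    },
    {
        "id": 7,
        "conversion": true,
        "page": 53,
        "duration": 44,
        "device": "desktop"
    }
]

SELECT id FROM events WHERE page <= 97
[1, 3, 4, 7]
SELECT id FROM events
[1, 2, 3, 4, 5, 6, 7]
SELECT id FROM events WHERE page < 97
[3, 4, 7]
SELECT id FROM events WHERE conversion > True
[]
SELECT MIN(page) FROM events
45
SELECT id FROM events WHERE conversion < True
[]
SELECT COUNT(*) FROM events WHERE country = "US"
1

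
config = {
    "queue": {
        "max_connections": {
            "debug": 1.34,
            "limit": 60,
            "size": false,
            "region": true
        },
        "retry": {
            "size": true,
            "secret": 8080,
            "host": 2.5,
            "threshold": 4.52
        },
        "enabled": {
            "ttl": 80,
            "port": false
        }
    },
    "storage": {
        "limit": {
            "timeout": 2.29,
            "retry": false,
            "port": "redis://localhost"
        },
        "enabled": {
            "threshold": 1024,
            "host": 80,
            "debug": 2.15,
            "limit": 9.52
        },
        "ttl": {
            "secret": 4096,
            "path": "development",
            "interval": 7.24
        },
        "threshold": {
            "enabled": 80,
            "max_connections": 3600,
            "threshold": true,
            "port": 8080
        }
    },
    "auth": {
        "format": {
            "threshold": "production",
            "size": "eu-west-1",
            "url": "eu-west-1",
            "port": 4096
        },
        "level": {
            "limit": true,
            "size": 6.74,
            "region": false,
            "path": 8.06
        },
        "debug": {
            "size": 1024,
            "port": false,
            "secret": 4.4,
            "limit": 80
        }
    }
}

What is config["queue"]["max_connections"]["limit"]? 60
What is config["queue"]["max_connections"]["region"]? True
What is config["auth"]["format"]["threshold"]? "production"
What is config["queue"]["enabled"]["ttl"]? 80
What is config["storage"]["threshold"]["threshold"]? True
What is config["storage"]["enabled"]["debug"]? 2.15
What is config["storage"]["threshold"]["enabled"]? 80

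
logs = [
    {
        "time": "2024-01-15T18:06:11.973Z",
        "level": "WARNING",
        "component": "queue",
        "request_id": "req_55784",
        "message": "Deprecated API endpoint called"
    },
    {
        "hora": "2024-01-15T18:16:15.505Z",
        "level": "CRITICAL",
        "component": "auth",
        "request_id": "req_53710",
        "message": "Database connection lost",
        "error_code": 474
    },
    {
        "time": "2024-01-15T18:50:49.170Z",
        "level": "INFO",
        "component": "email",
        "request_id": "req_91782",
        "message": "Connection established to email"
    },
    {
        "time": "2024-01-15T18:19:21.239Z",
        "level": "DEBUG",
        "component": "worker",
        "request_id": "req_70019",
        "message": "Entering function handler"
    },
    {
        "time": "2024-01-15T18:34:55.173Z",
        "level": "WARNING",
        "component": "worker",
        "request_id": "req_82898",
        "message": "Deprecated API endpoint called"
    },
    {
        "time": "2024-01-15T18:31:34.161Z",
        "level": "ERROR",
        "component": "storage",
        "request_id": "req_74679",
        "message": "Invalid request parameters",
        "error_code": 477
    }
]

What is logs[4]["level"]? "WARNING"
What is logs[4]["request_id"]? "req_82898"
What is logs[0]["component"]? "queue"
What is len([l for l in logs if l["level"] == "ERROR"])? 1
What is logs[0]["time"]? "2024-01-15T18:06:11.973Z"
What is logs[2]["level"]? "INFO"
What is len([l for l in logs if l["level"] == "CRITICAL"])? 1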